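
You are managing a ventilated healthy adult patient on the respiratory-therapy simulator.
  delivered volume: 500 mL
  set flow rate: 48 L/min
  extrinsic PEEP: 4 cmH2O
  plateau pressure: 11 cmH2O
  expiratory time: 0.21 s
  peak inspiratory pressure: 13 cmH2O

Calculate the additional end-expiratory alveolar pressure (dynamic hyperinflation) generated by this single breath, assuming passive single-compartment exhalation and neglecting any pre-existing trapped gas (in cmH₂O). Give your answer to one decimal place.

2.2

Flow: 48 L/min ÷ 60 = 0.8 L/s.
R = (PIP − Pplat)/V̇ = (13 − 11) / 0.8 = 2.0/0.8 = 2.5 cmH2O·s/L.
C = Vt/(Pplat − PEEP) = 500.0 / (11 − 4) = 500.0/7.0 = 71.429 mL/cmH2O.
τ = R × C = 2.5 × 0.07143 L/cmH2O = 0.1786 s.
Fraction remaining = e^(−Te/τ) = e^(−0.21/0.1786) = 0.3086; trapped volume = 500.0 × 0.3086 = 154.3 mL.
Additional alveolar pressure from trapping ≈ V_trapped / C = 154.3 / 71.429 = 2.16 cmH2O.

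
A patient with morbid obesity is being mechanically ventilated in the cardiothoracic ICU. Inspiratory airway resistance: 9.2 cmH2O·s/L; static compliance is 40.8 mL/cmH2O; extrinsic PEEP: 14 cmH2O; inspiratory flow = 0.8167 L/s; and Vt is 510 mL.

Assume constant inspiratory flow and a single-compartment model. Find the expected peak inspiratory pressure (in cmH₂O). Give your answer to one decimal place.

Equation of motion (constant flow): PIP = Vt/C + R·V̇ + PEEP.
PIP = 510/40.8 + 9.2×0.8167 + 14 = 12.5 + 7.514 + 14 = 34.014 cmH2O.

34.0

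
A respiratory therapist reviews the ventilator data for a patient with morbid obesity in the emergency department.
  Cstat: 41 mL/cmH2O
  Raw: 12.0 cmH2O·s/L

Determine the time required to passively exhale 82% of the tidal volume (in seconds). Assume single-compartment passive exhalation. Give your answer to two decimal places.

τ = R × C = 12.0 × 41 mL/cmH2O = 12.0 × 0.041 L/cmH2O = 0.492 s.
Exhaled fraction f = 1 − e^(−t/τ) → t = −τ·ln(1 − f) = −0.492·ln(0.18) = 0.8437 s.

0.84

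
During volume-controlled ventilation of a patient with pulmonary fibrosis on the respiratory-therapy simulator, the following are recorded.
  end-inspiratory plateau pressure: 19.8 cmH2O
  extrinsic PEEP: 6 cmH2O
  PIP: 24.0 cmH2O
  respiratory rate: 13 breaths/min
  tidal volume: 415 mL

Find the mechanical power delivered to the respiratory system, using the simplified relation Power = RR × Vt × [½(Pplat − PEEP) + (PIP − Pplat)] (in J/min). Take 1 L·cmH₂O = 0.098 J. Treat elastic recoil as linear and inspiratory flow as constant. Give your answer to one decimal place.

5.9

Per-breath work = Vt × [½(Pplat−PEEP) + (PIP−Pplat)] = 0.415 × [0.5×13.8 + 4.2] = 0.415 × 11.1 = 4.607 L·cmH2O.
Power = 13 × 4.607 = 59.891 L·cmH2O/min.
× 0.098 J/(L·cmH2O) → 5.869 J/min.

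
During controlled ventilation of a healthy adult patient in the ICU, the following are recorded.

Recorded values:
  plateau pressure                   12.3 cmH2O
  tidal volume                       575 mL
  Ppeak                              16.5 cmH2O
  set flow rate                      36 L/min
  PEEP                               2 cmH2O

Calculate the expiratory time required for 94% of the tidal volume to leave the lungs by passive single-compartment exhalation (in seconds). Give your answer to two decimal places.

Flow: 36 L/min ÷ 60 = 0.6 L/s.
R = (PIP − Pplat)/V̇ = (16.5 − 12.3) / 0.6 = 4.2/0.6 = 7.0 cmH2O·s/L.
C = Vt/(Pplat − PEEP) = 575.0 / (12.3 − 2) = 575.0/10.3 = 55.825 mL/cmH2O.
τ = R × C = 7.0 × 0.05583 L/cmH2O = 0.3908 s.
t = −τ·ln(1 − 0.94) = −0.3908·ln(0.06) = 1.099 s.

1.10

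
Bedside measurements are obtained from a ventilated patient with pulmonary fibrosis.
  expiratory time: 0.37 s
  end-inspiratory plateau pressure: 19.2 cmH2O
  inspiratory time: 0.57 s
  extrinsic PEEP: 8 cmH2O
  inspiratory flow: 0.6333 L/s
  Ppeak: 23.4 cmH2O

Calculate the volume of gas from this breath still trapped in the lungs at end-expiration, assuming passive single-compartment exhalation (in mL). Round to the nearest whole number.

64

Vt = flow × Ti = 0.6333 L/s × 0.57 s × 1000 mL/L = 360.98 mL.
R = (PIP − Pplat)/V̇ = (23.4 − 19.2) / 0.6333 = 4.2/0.6333 = 6.632 cmH2O·s/L.
C = Vt/(Pplat − PEEP) = 360.98 / (19.2 − 8) = 360.98/11.2 = 32.23 mL/cmH2O.
τ = R × C = 6.632 × 0.03223 L/cmH2O = 0.2137 s.
Fraction remaining = e^(−Te/τ) = e^(−0.37/0.2137) = 0.177.
Trapped volume = 360.98 × 0.177 = 63.893 mL.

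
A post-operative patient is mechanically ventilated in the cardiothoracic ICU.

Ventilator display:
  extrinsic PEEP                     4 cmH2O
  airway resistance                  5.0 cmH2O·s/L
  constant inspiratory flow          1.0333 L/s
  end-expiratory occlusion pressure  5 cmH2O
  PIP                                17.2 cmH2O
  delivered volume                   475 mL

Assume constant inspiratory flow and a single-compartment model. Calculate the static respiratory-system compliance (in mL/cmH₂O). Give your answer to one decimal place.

Total PEEP = 5 cmH2O (set 4 + intrinsic 1); this is the baseline alveolar pressure.
Equation of motion (constant flow): PIP = Vt/C + R·V̇ + PEEP.
Vt/C = PIP − R·V̇ − PEEP = 17.2 − 5.0×1.0333 − 5 = 17.2 − 5.167 − 5 = 7.033 cmH2O.
C = Vt / 7.033 = 475 / 7.033 = 67.539 mL/cmH2O.

67.5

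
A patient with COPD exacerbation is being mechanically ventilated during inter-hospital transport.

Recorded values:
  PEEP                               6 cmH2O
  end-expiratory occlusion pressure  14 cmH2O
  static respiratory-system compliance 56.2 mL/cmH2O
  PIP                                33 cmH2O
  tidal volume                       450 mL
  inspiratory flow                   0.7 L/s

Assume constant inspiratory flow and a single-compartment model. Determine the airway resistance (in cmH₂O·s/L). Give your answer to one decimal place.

Total PEEP = 14 cmH2O (set 6 + intrinsic 8); this is the baseline alveolar pressure.
Equation of motion (constant flow): PIP = Vt/C + R·V̇ + PEEP.
R·V̇ = PIP − Vt/C − PEEP = 33 − 450/56.2 − 14 = 33 − 8.007 − 14 = 10.993 cmH2O.
R = 10.993 / 0.7 = 15.704 cmH2O·s/L.

15.7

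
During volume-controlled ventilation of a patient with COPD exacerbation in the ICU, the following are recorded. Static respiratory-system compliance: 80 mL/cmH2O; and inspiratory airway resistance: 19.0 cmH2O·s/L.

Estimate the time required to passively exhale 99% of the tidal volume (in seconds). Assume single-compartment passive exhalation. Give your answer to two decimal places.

7.00

τ = R × C = 19.0 × 80 mL/cmH2O = 19.0 × 0.080 L/cmH2O = 1.52 s.
Exhaled fraction f = 1 − e^(−t/τ) → t = −τ·ln(1 − f) = −1.52·ln(0.01) = 7.0 s.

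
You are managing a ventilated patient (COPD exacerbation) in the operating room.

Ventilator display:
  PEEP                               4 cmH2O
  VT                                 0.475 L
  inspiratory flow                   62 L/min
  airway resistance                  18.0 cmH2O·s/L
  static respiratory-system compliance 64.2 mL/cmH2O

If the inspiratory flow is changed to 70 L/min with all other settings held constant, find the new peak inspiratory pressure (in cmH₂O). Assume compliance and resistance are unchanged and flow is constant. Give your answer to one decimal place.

Flow: 62 L/min ÷ 60 = 1.0333 L/s.
New flow: 70 L/min ÷ 60 = 1.1667 L/s.
PIP = Vt/C + R·V̇ + PEEP (constant-flow equation of motion).
Only the resistive term changes: ΔPIP = R × ΔV̇ = 18.0 × (1.1667 − 1.0333) = 18.0 × 0.1334 = 2.401 cmH2O.
Original PIP = 475/64.2 + 18.0×1.0333 + 4 = 29.998 cmH2O; new PIP = 29.998 + (2.401) = 32.399 cmH2O.

32.4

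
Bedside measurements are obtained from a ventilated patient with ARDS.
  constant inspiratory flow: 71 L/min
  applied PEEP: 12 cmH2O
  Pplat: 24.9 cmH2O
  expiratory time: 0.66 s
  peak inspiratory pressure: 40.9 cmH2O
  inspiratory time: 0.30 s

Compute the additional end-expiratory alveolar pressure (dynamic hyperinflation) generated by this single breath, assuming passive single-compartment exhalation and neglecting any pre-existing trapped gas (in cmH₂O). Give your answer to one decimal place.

2.2

Flow: 71 L/min ÷ 60 = 1.1833 L/s.
Vt = flow × Ti = 1.1833 L/s × 0.30 s × 1000 mL/L = 354.99 mL.
R = (PIP − Pplat)/V̇ = (40.9 − 24.9) / 1.1833 = 16.0/1.1833 = 13.522 cmH2O·s/L.
C = Vt/(Pplat − PEEP) = 354.99 / (24.9 − 12) = 354.99/12.9 = 27.519 mL/cmH2O.
τ = R × C = 13.522 × 0.02752 L/cmH2O = 0.3721 s.
Fraction remaining = e^(−Te/τ) = e^(−0.66/0.3721) = 0.1697; trapped volume = 354.99 × 0.1697 = 60.242 mL.
Additional alveolar pressure from trapping ≈ V_trapped / C = 60.242 / 27.519 = 2.189 cmH2O.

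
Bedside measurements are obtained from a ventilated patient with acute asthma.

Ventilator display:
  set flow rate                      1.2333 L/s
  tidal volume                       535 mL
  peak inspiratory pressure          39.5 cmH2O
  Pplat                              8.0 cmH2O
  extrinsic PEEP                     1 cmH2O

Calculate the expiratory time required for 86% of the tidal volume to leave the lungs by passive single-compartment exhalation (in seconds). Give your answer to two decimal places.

R = (PIP − Pplat)/V̇ = (39.5 − 8.0) / 1.2333 = 31.5/1.2333 = 25.541 cmH2O·s/L.
C = Vt/(Pplat − PEEP) = 535.0 / (8.0 − 1) = 535.0/7.0 = 76.429 mL/cmH2O.
τ = R × C = 25.541 × 0.07643 L/cmH2O = 1.952 s.
t = −τ·ln(1 − 0.86) = −1.952·ln(0.14) = 3.838 s.

3.84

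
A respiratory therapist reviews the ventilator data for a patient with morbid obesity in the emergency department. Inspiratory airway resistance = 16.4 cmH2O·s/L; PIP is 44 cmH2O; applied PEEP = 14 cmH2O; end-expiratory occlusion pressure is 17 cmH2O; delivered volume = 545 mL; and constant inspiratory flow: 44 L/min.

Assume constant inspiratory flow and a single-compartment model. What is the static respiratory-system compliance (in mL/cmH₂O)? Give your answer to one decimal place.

Flow: 44 L/min ÷ 60 = 0.7333 L/s.
Total PEEP = 17 cmH2O (set 14 + intrinsic 3); this is the baseline alveolar pressure.
Equation of motion (constant flow): PIP = Vt/C + R·V̇ + PEEP.
Vt/C = PIP − R·V̇ − PEEP = 44 − 16.4×0.7333 − 17 = 44 − 12.026 − 17 = 14.974 cmH2O.
C = Vt / 14.974 = 545 / 14.974 = 36.396 mL/cmH2O.

36.4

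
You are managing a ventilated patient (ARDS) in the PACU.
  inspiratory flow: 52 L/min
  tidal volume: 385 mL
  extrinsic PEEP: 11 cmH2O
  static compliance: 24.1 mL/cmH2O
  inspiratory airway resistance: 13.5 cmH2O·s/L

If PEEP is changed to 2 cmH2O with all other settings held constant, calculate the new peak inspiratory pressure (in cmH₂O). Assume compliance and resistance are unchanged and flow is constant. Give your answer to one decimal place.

29.7

Flow: 52 L/min ÷ 60 = 0.8667 L/s.
PIP = Vt/C + R·V̇ + PEEP (constant-flow equation of motion).
Only the baseline term changes: ΔPIP = ΔPEEP = 2 − 11 = -9.0 cmH2O.
Original PIP = 385/24.1 + 13.5×0.8667 + 11 = 38.676 cmH2O; new PIP = 38.676 + (-9.0) = 29.676 cmH2O.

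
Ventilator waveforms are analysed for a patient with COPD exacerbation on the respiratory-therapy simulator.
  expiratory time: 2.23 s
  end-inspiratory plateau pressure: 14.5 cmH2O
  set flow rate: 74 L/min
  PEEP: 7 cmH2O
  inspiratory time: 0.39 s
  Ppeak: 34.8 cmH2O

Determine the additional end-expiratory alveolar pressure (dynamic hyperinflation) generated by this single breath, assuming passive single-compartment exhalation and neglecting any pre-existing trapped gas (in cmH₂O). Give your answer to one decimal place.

0.9

Flow: 74 L/min ÷ 60 = 1.2333 L/s.
Vt = flow × Ti = 1.2333 L/s × 0.39 s × 1000 mL/L = 480.99 mL.
R = (PIP − Pplat)/V̇ = (34.8 − 14.5) / 1.2333 = 20.3/1.2333 = 16.46 cmH2O·s/L.
C = Vt/(Pplat − PEEP) = 480.99 / (14.5 − 7) = 480.99/7.5 = 64.132 mL/cmH2O.
τ = R × C = 16.46 × 0.06413 L/cmH2O = 1.056 s.
Fraction remaining = e^(−Te/τ) = e^(−2.23/1.056) = 0.121; trapped volume = 480.99 × 0.121 = 58.2 mL.
Additional alveolar pressure from trapping ≈ V_trapped / C = 58.2 / 64.132 = 0.9075 cmH2O.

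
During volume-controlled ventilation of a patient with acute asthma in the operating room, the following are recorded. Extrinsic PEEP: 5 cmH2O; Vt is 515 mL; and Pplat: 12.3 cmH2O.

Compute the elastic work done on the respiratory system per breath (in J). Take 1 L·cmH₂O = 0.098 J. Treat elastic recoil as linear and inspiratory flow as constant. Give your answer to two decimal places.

Elastic work ≈ ½ × (Pplat − PEEP) × Vt = 0.5 × (12.3 − 5) × 0.515 L = 0.5 × 7.3 × 0.515 = 1.88 L·cmH2O.
× 0.098 J/(L·cmH2O) → 0.1842 J.

0.18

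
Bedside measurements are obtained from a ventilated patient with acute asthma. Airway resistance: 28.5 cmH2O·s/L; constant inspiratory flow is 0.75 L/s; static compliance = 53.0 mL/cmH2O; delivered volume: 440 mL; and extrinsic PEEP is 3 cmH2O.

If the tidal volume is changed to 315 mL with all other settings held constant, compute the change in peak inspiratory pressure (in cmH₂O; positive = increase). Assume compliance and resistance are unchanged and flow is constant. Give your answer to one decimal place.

PIP = Vt/C + R·V̇ + PEEP (constant-flow equation of motion).
Only the elastic term changes: ΔPIP = ΔVt / C = (315 − 440) / 53.0 = -2.358 cmH2O.

-2.4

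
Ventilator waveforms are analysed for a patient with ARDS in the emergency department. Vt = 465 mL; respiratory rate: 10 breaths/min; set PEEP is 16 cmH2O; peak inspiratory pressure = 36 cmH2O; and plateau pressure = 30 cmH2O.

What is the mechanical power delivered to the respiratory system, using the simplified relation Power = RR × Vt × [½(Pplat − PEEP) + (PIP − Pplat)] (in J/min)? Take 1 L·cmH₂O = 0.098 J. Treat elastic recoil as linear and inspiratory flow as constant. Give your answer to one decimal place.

Per-breath work = Vt × [½(Pplat−PEEP) + (PIP−Pplat)] = 0.465 × [0.5×14.0 + 6.0] = 0.465 × 13.0 = 6.045 L·cmH2O.
Power = 10 × 6.045 = 60.45 L·cmH2O/min.
× 0.098 J/(L·cmH2O) → 5.924 J/min.

5.9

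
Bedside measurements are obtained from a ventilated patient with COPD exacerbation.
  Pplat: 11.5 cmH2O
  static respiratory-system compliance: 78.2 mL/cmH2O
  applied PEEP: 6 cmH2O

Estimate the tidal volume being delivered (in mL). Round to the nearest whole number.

Vt = Cstat × (Pplat − PEEP) = 78.2 × (11.5 − 6) = 78.2 × 5.5 = 430.1 mL.

430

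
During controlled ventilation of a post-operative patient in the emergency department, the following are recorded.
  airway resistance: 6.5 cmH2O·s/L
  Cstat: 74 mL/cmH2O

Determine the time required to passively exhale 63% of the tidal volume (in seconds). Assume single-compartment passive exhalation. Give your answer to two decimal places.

τ = R × C = 6.5 × 74 mL/cmH2O = 6.5 × 0.074 L/cmH2O = 0.481 s.
Exhaled fraction f = 1 − e^(−t/τ) → t = −τ·ln(1 − f) = −0.481·ln(0.37) = 0.4782 s.

0.48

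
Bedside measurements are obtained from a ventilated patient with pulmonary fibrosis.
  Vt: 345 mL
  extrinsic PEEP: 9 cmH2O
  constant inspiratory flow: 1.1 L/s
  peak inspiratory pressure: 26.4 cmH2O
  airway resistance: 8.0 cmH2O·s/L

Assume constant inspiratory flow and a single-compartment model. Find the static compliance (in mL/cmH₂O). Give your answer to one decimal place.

40.1

Equation of motion (constant flow): PIP = Vt/C + R·V̇ + PEEP.
Vt/C = PIP − R·V̇ − PEEP = 26.4 − 8.0×1.1 − 9 = 26.4 − 8.8 − 9 = 8.6 cmH2O.
C = Vt / 8.6 = 345 / 8.6 = 40.116 mL/cmH2O.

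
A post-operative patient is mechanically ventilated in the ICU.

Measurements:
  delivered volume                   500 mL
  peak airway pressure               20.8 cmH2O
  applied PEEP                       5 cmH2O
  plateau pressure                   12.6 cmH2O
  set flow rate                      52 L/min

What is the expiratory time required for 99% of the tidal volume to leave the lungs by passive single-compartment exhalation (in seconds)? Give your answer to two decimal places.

Flow: 52 L/min ÷ 60 = 0.8667 L/s.
R = (PIP − Pplat)/V̇ = (20.8 − 12.6) / 0.8667 = 8.2/0.8667 = 9.461 cmH2O·s/L.
C = Vt/(Pplat − PEEP) = 500.0 / (12.6 − 5) = 500.0/7.6 = 65.789 mL/cmH2O.
τ = R × C = 9.461 × 0.06579 L/cmH2O = 0.6224 s.
t = −τ·ln(1 − 0.99) = −0.6224·ln(0.01) = 2.866 s.

2.87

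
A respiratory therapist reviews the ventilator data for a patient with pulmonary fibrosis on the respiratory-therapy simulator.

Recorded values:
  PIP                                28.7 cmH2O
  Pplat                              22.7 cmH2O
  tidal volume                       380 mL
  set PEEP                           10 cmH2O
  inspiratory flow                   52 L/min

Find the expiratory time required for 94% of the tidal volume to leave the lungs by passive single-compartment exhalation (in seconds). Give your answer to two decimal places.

Flow: 52 L/min ÷ 60 = 0.8667 L/s.
R = (PIP − Pplat)/V̇ = (28.7 − 22.7) / 0.8667 = 6.0/0.8667 = 6.923 cmH2O·s/L.
C = Vt/(Pplat − PEEP) = 380.0 / (22.7 − 10) = 380.0/12.7 = 29.921 mL/cmH2O.
τ = R × C = 6.923 × 0.02992 L/cmH2O = 0.2071 s.
t = −τ·ln(1 − 0.94) = −0.2071·ln(0.06) = 0.5827 s.

0.58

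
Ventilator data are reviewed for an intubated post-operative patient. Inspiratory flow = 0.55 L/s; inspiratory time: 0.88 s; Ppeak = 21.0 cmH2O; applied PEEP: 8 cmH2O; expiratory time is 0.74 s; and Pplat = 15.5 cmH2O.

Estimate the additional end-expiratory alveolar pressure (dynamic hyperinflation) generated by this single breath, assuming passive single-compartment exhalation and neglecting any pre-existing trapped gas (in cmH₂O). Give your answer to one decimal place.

2.4

Vt = flow × Ti = 0.55 L/s × 0.88 s × 1000 mL/L = 484.0 mL.
R = (PIP − Pplat)/V̇ = (21.0 − 15.5) / 0.55 = 5.5/0.55 = 10.0 cmH2O·s/L.
C = Vt/(Pplat − PEEP) = 484.0 / (15.5 − 8) = 484.0/7.5 = 64.533 mL/cmH2O.
τ = R × C = 10.0 × 0.06453 L/cmH2O = 0.6453 s.
Fraction remaining = e^(−Te/τ) = e^(−0.74/0.6453) = 0.3177; trapped volume = 484.0 × 0.3177 = 153.77 mL.
Additional alveolar pressure from trapping ≈ V_trapped / C = 153.77 / 64.533 = 2.383 cmH2O.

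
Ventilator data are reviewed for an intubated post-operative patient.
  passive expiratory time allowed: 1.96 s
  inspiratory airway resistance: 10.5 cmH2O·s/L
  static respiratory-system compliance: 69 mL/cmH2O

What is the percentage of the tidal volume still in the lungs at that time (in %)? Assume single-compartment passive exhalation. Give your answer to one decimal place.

6.7

τ = R × C = 10.5 × 69 mL/cmH2O = 10.5 × 0.069 L/cmH2O = 0.7245 s.
Passive exhalation: V(t)/V₀ = e^(−t/τ) = e^(−1.96/0.7245) = 0.06685.
Fraction remaining = 0.06685 → 6.685%.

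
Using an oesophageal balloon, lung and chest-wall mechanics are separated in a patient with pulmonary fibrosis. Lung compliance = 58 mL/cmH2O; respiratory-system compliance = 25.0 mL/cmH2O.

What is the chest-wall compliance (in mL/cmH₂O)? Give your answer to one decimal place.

1/Ccw = 1/Crs − 1/CL.
1/Ccw = 1/25.0 − 1/58 = 0.02276.
Ccw = 43.937 mL/cmH2O.

43.9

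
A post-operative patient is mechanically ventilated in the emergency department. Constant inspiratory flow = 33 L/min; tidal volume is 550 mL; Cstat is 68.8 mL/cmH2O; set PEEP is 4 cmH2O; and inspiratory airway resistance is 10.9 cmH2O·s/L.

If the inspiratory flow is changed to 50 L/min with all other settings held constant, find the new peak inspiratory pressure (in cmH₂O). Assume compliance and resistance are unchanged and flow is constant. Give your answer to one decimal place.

Flow: 33 L/min ÷ 60 = 0.55 L/s.
New flow: 50 L/min ÷ 60 = 0.8333 L/s.
PIP = Vt/C + R·V̇ + PEEP (constant-flow equation of motion).
Only the resistive term changes: ΔPIP = R × ΔV̇ = 10.9 × (0.8333 − 0.55) = 10.9 × 0.2833 = 3.088 cmH2O.
Original PIP = 550/68.8 + 10.9×0.55 + 4 = 17.989 cmH2O; new PIP = 17.989 + (3.088) = 21.077 cmH2O.

21.1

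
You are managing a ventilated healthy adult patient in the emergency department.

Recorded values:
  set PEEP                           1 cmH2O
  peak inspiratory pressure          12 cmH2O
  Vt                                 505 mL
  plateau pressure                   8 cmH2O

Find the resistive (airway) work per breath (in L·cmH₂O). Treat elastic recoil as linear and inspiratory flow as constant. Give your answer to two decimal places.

With constant inspiratory flow the resistive pressure is constant at PIP − Pplat = 12 − 8 = 4.0 cmH2O, so resistive work = 4.0 × 0.505 = 2.02 L·cmH2O.

2.02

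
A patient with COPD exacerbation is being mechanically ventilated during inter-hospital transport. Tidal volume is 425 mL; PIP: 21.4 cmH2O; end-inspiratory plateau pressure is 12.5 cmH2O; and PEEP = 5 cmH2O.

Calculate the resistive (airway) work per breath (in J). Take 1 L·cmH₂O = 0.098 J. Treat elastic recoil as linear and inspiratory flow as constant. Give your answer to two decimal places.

0.37

With constant inspiratory flow the resistive pressure is constant at PIP − Pplat = 21.4 − 12.5 = 8.9 cmH2O, so resistive work = 8.9 × 0.425 = 3.783 L·cmH2O.
× 0.098 J/(L·cmH2O) → 0.3707 J.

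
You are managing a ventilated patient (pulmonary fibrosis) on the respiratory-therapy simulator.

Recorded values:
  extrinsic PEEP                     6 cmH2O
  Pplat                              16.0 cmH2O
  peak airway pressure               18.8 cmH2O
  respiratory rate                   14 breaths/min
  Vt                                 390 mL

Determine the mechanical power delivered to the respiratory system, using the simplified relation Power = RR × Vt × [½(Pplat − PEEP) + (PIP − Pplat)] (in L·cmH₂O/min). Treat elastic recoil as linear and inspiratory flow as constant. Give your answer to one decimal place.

Per-breath work = Vt × [½(Pplat−PEEP) + (PIP−Pplat)] = 0.390 × [0.5×10.0 + 2.8] = 0.390 × 7.8 = 3.042 L·cmH2O.
Power = 14 × 3.042 = 42.588 L·cmH2O/min.

42.6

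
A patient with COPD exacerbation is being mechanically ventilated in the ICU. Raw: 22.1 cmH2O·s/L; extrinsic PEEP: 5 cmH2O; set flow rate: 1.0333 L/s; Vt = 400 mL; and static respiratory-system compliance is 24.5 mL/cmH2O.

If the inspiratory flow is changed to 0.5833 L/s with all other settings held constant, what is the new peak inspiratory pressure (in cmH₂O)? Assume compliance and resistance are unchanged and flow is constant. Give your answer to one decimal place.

34.2

PIP = Vt/C + R·V̇ + PEEP (constant-flow equation of motion).
Only the resistive term changes: ΔPIP = R × ΔV̇ = 22.1 × (0.5833 − 1.0333) = 22.1 × -0.45 = -9.945 cmH2O.
Original PIP = 400/24.5 + 22.1×1.0333 + 5 = 44.162 cmH2O; new PIP = 44.162 + (-9.945) = 34.217 cmH2O.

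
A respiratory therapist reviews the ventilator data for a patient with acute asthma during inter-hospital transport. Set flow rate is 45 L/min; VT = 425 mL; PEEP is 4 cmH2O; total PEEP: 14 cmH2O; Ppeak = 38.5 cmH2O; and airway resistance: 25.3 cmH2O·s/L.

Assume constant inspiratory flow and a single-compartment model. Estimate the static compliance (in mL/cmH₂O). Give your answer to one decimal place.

Flow: 45 L/min ÷ 60 = 0.75 L/s.
Total PEEP = 14 cmH2O (set 4 + intrinsic 10); this is the baseline alveolar pressure.
Equation of motion (constant flow): PIP = Vt/C + R·V̇ + PEEP.
Vt/C = PIP − R·V̇ − PEEP = 38.5 − 25.3×0.75 − 14 = 38.5 − 18.975 − 14 = 5.525 cmH2O.
C = Vt / 5.525 = 425 / 5.525 = 76.923 mL/cmH2O.

76.9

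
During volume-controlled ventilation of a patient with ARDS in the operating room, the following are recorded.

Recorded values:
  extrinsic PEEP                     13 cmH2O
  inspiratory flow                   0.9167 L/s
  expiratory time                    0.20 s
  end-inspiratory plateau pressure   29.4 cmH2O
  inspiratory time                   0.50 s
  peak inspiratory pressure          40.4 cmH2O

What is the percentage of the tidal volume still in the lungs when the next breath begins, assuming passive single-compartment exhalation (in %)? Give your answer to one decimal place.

55.1

Vt = flow × Ti = 0.9167 L/s × 0.50 s × 1000 mL/L = 458.35 mL.
R = (PIP − Pplat)/V̇ = (40.4 − 29.4) / 0.9167 = 11.0/0.9167 = 12.0 cmH2O·s/L.
C = Vt/(Pplat − PEEP) = 458.35 / (29.4 − 13) = 458.35/16.4 = 27.948 mL/cmH2O.
τ = R × C = 12.0 × 0.02795 L/cmH2O = 0.3354 s.
Fraction remaining at end-expiration = e^(−Te/τ) = e^(−0.20/0.3354) = 0.5508 → 55.08%.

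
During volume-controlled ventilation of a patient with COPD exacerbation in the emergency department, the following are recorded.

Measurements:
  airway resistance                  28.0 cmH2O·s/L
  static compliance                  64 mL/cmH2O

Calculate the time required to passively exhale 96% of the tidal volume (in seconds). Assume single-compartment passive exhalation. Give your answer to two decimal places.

τ = R × C = 28.0 × 64 mL/cmH2O = 28.0 × 0.064 L/cmH2O = 1.792 s.
Exhaled fraction f = 1 − e^(−t/τ) → t = −τ·ln(1 − f) = −1.792·ln(0.04) = 5.768 s.

5.77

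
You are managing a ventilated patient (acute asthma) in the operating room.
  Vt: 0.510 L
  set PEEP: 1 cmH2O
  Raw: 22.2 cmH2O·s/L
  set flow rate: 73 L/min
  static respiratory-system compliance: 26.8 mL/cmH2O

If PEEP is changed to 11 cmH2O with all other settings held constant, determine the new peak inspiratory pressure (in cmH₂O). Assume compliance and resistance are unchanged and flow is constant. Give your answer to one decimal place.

57.0

Flow: 73 L/min ÷ 60 = 1.2167 L/s.
PIP = Vt/C + R·V̇ + PEEP (constant-flow equation of motion).
Only the baseline term changes: ΔPIP = ΔPEEP = 11 − 1 = 10.0 cmH2O.
Original PIP = 510/26.8 + 22.2×1.2167 + 1 = 47.041 cmH2O; new PIP = 47.041 + (10.0) = 57.041 cmH2O.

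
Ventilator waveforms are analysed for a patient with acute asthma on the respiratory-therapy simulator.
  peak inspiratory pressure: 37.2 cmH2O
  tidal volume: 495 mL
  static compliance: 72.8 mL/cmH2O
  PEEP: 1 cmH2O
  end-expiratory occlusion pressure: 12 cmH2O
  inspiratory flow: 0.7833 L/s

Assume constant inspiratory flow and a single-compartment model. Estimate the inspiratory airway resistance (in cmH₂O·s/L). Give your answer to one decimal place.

Total PEEP = 12 cmH2O (set 1 + intrinsic 11); this is the baseline alveolar pressure.
Equation of motion (constant flow): PIP = Vt/C + R·V̇ + PEEP.
R·V̇ = PIP − Vt/C − PEEP = 37.2 − 495/72.8 − 12 = 37.2 − 6.799 − 12 = 18.401 cmH2O.
R = 18.401 / 0.7833 = 23.492 cmH2O·s/L.

23.5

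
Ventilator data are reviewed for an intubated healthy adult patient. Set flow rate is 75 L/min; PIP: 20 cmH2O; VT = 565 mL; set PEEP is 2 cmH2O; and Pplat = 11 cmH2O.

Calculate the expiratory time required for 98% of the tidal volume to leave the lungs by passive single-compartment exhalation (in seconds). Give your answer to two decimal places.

Flow: 75 L/min ÷ 60 = 1.25 L/s.
R = (PIP − Pplat)/V̇ = (20 − 11) / 1.25 = 9.0/1.25 = 7.2 cmH2O·s/L.
C = Vt/(Pplat − PEEP) = 565.0 / (11 − 2) = 565.0/9.0 = 62.778 mL/cmH2O.
τ = R × C = 7.2 × 0.06278 L/cmH2O = 0.452 s.
t = −τ·ln(1 − 0.98) = −0.452·ln(0.02) = 1.768 s.

1.77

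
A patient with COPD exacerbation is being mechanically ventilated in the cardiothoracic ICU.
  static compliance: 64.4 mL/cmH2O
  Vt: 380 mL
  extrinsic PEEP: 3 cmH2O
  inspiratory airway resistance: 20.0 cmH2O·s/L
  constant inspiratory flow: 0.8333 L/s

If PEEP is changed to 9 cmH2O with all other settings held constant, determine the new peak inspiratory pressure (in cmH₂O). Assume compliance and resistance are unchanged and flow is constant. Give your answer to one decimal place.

31.6

PIP = Vt/C + R·V̇ + PEEP (constant-flow equation of motion).
Only the baseline term changes: ΔPIP = ΔPEEP = 9 − 3 = 6.0 cmH2O.
Original PIP = 380/64.4 + 20.0×0.8333 + 3 = 25.567 cmH2O; new PIP = 25.567 + (6.0) = 31.567 cmH2O.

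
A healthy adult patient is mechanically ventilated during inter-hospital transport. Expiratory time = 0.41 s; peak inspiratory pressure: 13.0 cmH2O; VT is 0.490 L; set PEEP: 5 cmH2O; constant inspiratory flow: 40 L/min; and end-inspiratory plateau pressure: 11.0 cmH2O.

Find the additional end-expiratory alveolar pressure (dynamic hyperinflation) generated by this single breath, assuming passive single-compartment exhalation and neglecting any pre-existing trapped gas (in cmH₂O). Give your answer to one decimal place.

Flow: 40 L/min ÷ 60 = 0.6667 L/s.
R = (PIP − Pplat)/V̇ = (13.0 − 11.0) / 0.6667 = 2.0/0.6667 = 3.0 cmH2O·s/L.
C = Vt/(Pplat − PEEP) = 490.0 / (11.0 − 5) = 490.0/6.0 = 81.667 mL/cmH2O.
τ = R × C = 3.0 × 0.08167 L/cmH2O = 0.245 s.
Fraction remaining = e^(−Te/τ) = e^(−0.41/0.245) = 0.1876; trapped volume = 490.0 × 0.1876 = 91.924 mL.
Additional alveolar pressure from trapping ≈ V_trapped / C = 91.924 / 81.667 = 1.126 cmH2O.

1.1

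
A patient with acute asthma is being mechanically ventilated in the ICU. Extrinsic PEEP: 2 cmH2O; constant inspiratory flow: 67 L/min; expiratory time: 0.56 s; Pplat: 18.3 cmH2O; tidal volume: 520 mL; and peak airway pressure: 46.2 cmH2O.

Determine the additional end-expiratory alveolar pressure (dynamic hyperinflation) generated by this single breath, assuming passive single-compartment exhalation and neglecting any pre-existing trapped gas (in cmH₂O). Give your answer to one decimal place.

8.1

Flow: 67 L/min ÷ 60 = 1.1167 L/s.
R = (PIP − Pplat)/V̇ = (46.2 − 18.3) / 1.1167 = 27.9/1.1167 = 24.984 cmH2O·s/L.
C = Vt/(Pplat − PEEP) = 520.0 / (18.3 − 2) = 520.0/16.3 = 31.902 mL/cmH2O.
τ = R × C = 24.984 × 0.0319 L/cmH2O = 0.797 s.
Fraction remaining = e^(−Te/τ) = e^(−0.56/0.797) = 0.4953; trapped volume = 520.0 × 0.4953 = 257.56 mL.
Additional alveolar pressure from trapping ≈ V_trapped / C = 257.56 / 31.902 = 8.073 cmH2O.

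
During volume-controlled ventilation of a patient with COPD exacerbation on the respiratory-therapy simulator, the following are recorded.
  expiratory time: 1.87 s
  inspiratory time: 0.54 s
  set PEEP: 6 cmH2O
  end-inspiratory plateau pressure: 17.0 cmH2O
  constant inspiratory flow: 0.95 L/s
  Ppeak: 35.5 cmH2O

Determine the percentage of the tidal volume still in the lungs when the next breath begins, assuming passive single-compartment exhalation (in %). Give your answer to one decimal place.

12.8

Vt = flow × Ti = 0.95 L/s × 0.54 s × 1000 mL/L = 513.0 mL.
R = (PIP − Pplat)/V̇ = (35.5 − 17.0) / 0.95 = 18.5/0.95 = 19.474 cmH2O·s/L.
C = Vt/(Pplat − PEEP) = 513.0 / (17.0 − 6) = 513.0/11.0 = 46.636 mL/cmH2O.
τ = R × C = 19.474 × 0.04664 L/cmH2O = 0.9083 s.
Fraction remaining at end-expiration = e^(−Te/τ) = e^(−1.87/0.9083) = 0.1276 → 12.76%.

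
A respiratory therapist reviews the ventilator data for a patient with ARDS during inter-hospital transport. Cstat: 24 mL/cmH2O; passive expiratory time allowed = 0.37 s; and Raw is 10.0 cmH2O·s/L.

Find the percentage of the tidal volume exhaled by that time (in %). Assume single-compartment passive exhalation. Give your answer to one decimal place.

τ = R × C = 10.0 × 24 mL/cmH2O = 10.0 × 0.024 L/cmH2O = 0.24 s.
Passive exhalation: V(t)/V₀ = e^(−t/τ) = e^(−0.37/0.24) = 0.214.
Fraction exhaled = 1 − 0.214 = 0.786 → 78.6%.

78.6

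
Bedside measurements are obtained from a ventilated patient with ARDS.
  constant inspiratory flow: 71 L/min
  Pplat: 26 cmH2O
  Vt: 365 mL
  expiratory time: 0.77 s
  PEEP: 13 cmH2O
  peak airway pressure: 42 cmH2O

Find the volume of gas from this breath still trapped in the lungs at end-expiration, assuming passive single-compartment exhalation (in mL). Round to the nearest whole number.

48

Flow: 71 L/min ÷ 60 = 1.1833 L/s.
R = (PIP − Pplat)/V̇ = (42 − 26) / 1.1833 = 16.0/1.1833 = 13.522 cmH2O·s/L.
C = Vt/(Pplat − PEEP) = 365.0 / (26 − 13) = 365.0/13.0 = 28.077 mL/cmH2O.
τ = R × C = 13.522 × 0.02808 L/cmH2O = 0.3797 s.
Fraction remaining = e^(−Te/τ) = e^(−0.77/0.3797) = 0.1316.
Trapped volume = 365.0 × 0.1316 = 48.034 mL.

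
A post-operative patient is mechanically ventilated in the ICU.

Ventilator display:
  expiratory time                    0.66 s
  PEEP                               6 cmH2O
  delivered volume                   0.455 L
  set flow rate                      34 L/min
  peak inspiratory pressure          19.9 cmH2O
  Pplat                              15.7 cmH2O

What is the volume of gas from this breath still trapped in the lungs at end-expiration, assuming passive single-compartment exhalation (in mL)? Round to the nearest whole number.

Flow: 34 L/min ÷ 60 = 0.5667 L/s.
R = (PIP − Pplat)/V̇ = (19.9 − 15.7) / 0.5667 = 4.2/0.5667 = 7.411 cmH2O·s/L.
C = Vt/(Pplat − PEEP) = 455.0 / (15.7 − 6) = 455.0/9.7 = 46.907 mL/cmH2O.
τ = R × C = 7.411 × 0.04691 L/cmH2O = 0.3477 s.
Fraction remaining = e^(−Te/τ) = e^(−0.66/0.3477) = 0.1498.
Trapped volume = 455.0 × 0.1498 = 68.159 mL.

68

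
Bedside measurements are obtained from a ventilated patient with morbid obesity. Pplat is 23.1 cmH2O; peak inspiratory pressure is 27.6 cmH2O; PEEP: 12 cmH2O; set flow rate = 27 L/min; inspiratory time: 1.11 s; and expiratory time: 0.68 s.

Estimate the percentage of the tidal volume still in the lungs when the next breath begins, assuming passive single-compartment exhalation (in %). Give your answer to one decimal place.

Flow: 27 L/min ÷ 60 = 0.45 L/s.
Vt = flow × Ti = 0.45 L/s × 1.11 s × 1000 mL/L = 499.5 mL.
R = (PIP − Pplat)/V̇ = (27.6 − 23.1) / 0.45 = 4.5/0.45 = 10.0 cmH2O·s/L.
C = Vt/(Pplat − PEEP) = 499.5 / (23.1 − 12) = 499.5/11.1 = 45.0 mL/cmH2O.
τ = R × C = 10.0 × 0.045 L/cmH2O = 0.45 s.
Fraction remaining at end-expiration = e^(−Te/τ) = e^(−0.68/0.45) = 0.2207 → 22.07%.

22.1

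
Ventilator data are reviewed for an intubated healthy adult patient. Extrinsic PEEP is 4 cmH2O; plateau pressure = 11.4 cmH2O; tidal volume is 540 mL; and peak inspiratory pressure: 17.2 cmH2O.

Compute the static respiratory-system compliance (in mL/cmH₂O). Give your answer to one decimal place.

73.0

Cstat = Vt / (Pplat − PEEP) = 540 / (11.4 − 4) = 540 / 7.4 = 72.973 mL/cmH2O.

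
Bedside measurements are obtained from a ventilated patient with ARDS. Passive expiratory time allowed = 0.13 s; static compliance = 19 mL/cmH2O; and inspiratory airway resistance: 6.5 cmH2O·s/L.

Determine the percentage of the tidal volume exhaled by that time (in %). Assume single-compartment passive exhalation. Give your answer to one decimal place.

τ = R × C = 6.5 × 19 mL/cmH2O = 6.5 × 0.019 L/cmH2O = 0.1235 s.
Passive exhalation: V(t)/V₀ = e^(−t/τ) = e^(−0.13/0.1235) = 0.349.
Fraction exhaled = 1 − 0.349 = 0.651 → 65.1%.

65.1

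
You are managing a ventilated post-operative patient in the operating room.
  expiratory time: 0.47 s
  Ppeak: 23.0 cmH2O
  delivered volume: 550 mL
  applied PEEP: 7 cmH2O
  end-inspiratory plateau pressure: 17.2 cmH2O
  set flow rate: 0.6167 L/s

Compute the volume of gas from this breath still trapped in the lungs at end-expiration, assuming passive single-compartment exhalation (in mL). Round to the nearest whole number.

218

R = (PIP − Pplat)/V̇ = (23.0 − 17.2) / 0.6167 = 5.8/0.6167 = 9.405 cmH2O·s/L.
C = Vt/(Pplat − PEEP) = 550.0 / (17.2 − 7) = 550.0/10.2 = 53.922 mL/cmH2O.
τ = R × C = 9.405 × 0.05392 L/cmH2O = 0.5071 s.
Fraction remaining = e^(−Te/τ) = e^(−0.47/0.5071) = 0.3958.
Trapped volume = 550.0 × 0.3958 = 217.69 mL.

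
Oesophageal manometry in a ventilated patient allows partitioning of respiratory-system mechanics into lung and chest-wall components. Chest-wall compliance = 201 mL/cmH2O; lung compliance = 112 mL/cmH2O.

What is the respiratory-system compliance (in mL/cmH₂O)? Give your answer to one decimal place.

71.9

Lung and chest wall are elastances in series: 1/Crs = 1/CL + 1/Ccw.
1/Crs = 1/112 + 1/201 = 0.0139.
Crs = 71.942 mL/cmH2O.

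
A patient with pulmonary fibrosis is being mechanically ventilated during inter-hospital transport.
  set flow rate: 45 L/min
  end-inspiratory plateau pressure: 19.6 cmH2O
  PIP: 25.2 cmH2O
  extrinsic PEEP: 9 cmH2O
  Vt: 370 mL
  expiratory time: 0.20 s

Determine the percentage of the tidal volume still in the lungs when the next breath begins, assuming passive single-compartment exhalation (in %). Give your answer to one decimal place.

Flow: 45 L/min ÷ 60 = 0.75 L/s.
R = (PIP − Pplat)/V̇ = (25.2 − 19.6) / 0.75 = 5.6/0.75 = 7.467 cmH2O·s/L.
C = Vt/(Pplat − PEEP) = 370.0 / (19.6 − 9) = 370.0/10.6 = 34.906 mL/cmH2O.
τ = R × C = 7.467 × 0.03491 L/cmH2O = 0.2607 s.
Fraction remaining at end-expiration = e^(−Te/τ) = e^(−0.20/0.2607) = 0.4643 → 46.43%.

46.4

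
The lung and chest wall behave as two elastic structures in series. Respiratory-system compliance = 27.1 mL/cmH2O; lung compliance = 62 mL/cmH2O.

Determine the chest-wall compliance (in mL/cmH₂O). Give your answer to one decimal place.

48.1

1/Ccw = 1/Crs − 1/CL.
1/Ccw = 1/27.1 − 1/62 = 0.02077.
Ccw = 48.146 mL/cmH2O.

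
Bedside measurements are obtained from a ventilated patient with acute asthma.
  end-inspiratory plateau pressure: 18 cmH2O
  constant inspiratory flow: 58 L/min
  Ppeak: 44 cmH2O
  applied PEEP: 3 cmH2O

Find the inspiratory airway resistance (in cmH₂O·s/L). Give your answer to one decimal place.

Flow: 58 L/min ÷ 60 = 0.9667 L/s.
Raw = (PIP − Pplat) / flow = (44 − 18) / 0.9667 = 26.0 / 0.9667 = 26.896 cmH2O·s/L.

26.9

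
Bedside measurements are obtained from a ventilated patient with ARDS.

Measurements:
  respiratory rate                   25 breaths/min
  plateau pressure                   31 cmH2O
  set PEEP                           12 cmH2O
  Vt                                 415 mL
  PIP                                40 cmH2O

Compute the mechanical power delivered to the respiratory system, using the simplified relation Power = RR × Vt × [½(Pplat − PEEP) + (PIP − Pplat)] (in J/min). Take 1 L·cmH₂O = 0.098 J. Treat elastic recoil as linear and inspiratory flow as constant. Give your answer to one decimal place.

18.8

Per-breath work = Vt × [½(Pplat−PEEP) + (PIP−Pplat)] = 0.415 × [0.5×19.0 + 9.0] = 0.415 × 18.5 = 7.678 L·cmH2O.
Power = 25 × 7.678 = 191.95 L·cmH2O/min.
× 0.098 J/(L·cmH2O) → 18.811 J/min.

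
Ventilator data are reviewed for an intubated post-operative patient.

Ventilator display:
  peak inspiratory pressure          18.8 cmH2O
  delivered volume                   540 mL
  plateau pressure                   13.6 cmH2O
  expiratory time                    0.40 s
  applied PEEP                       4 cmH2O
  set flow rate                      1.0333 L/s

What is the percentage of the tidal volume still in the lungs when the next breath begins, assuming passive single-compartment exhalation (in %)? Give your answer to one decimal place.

R = (PIP − Pplat)/V̇ = (18.8 − 13.6) / 1.0333 = 5.2/1.0333 = 5.032 cmH2O·s/L.
C = Vt/(Pplat − PEEP) = 540.0 / (13.6 − 4) = 540.0/9.6 = 56.25 mL/cmH2O.
τ = R × C = 5.032 × 0.05625 L/cmH2O = 0.2831 s.
Fraction remaining at end-expiration = e^(−Te/τ) = e^(−0.40/0.2831) = 0.2434 → 24.34%.

24.3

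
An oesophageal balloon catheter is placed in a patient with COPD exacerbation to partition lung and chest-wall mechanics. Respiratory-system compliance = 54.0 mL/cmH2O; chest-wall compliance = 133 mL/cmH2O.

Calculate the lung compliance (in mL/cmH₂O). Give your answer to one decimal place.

90.9

1/CL = 1/Crs − 1/Ccw.
1/CL = 1/54.0 − 1/133 = 0.011.
CL = 90.909 mL/cmH2O.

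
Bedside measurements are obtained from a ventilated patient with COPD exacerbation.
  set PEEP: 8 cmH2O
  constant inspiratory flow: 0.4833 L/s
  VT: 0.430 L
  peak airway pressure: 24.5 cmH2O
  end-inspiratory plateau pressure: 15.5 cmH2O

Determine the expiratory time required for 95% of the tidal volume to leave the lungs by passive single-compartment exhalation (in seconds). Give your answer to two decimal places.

R = (PIP − Pplat)/V̇ = (24.5 − 15.5) / 0.4833 = 9.0/0.4833 = 18.622 cmH2O·s/L.
C = Vt/(Pplat − PEEP) = 430.0 / (15.5 − 8) = 430.0/7.5 = 57.333 mL/cmH2O.
τ = R × C = 18.622 × 0.05733 L/cmH2O = 1.068 s.
t = −τ·ln(1 − 0.95) = −1.068·ln(0.05) = 3.199 s.

3.20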